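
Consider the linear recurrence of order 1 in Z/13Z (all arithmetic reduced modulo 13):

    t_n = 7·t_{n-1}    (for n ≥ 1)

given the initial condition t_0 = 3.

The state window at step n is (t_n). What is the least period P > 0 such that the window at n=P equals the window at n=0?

n=0: window = (3)
n=1: window = (8)
n=2: window = (4)
n=3: window = (2)
n=4: window = (1)
n=5: window = (7)
n=6: window = (10)
n=7: window = (5)
n=8: window = (9)
n=9: window = (11)
n=10: window = (12)
n=11: window = (6)
n=12: window = (3)
window at n=12 equals window at n=0 → period = 12

12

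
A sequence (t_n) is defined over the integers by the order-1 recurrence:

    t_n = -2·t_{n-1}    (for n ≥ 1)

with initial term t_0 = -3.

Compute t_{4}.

-48

t_1 = -2·-3 = 6
t_2 = -2·6 = -12
t_3 = -2·-12 = 24
t_4 = -2·24 = -48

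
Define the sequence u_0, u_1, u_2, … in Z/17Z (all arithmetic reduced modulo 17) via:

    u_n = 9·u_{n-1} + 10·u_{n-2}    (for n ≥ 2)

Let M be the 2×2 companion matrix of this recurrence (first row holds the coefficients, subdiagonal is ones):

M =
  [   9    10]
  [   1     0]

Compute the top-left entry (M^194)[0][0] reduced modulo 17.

(M^194)[0][0] is the top entry after applying M 194 times to the unit state (1, 0). Equivalently it is h_{195} for the auxiliary sequence (h_n) obeying the same recurrence with h_1 = 1 and h_i = 0 for 0 ≤ i < 1:
h_2 = 9·1 + 10·0 = 9
h_3 = 9·9 + 10·1 = 6
h_4 = 9·6 + 10·9 = 8
h_5 = 9·8 + 10·6 = 13
h_6 = 9·13 + 10·8 = 10
h_7 = 9·10 + 10·13 = 16
h_8 = 9·16 + 10·10 = 6
h_9 = 9·6 + 10·16 = 10
h_10 = 9·10 + 10·6 = 14
h_11 = 9·14 + 10·10 = 5
h_12 = 9·5 + 10·14 = 15
h_13 = 9·15 + 10·5 = 15
h_14 = 9·15 + 10·15 = 13
h_15 = 9·13 + 10·15 = 12
h_16 = 9·12 + 10·13 = 0
h_17 = 9·0 + 10·12 = 1
(h_16, h_17) = (0, 1) = (h_0, h_1), so the sequence has period 16.
195 ≡ 3 (mod 16), hence h_195 = h_3 = 6.

6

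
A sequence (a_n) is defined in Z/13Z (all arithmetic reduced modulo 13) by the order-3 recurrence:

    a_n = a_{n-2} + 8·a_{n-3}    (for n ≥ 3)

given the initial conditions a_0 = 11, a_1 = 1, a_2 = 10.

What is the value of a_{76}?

6

a_3 = 0·10 + 1·1 + 8·11 = 11
a_4 = 0·11 + 1·10 + 8·1 = 5
a_5 = 0·5 + 1·11 + 8·10 = 0
a_6 = 0·0 + 1·5 + 8·11 = 2
a_7 = 0·2 + 1·0 + 8·5 = 1
a_8 = 0·1 + 1·2 + 8·0 = 2
a_9 = 0·2 + 1·1 + 8·2 = 4
a_10 = 0·4 + 1·2 + 8·1 = 10
a_11 = 0·10 + 1·4 + 8·2 = 7
a_12 = 0·7 + 1·10 + 8·4 = 3
a_13 = 0·3 + 1·7 + 8·10 = 9
a_14 = 0·9 + 1·3 + 8·7 = 7
a_15 = 0·7 + 1·9 + 8·3 = 7
a_16 = 0·7 + 1·7 + 8·9 = 1
a_17 = 0·1 + 1·7 + 8·7 = 11
a_18 = 0·11 + 1·1 + 8·7 = 5
a_19 = 0·5 + 1·11 + 8·1 = 6
a_20 = 0·6 + 1·5 + 8·11 = 2
a_21 = 0·2 + 1·6 + 8·5 = 7
a_22 = 0·7 + 1·2 + 8·6 = 11
a_23 = 0·11 + 1·7 + 8·2 = 10
a_24 = 0·10 + 1·11 + 8·7 = 2
a_25 = 0·2 + 1·10 + 8·11 = 7
a_26 = 0·7 + 1·2 + 8·10 = 4
a_27 = 0·4 + 1·7 + 8·2 = 10
a_28 = 0·10 + 1·4 + 8·7 = 8
a_29 = 0·8 + 1·10 + 8·4 = 3
a_30 = 0·3 + 1·8 + 8·10 = 10
a_31 = 0·10 + 1·3 + 8·8 = 2
a_32 = 0·2 + 1·10 + 8·3 = 8
a_33 = 0·8 + 1·2 + 8·10 = 4
a_34 = 0·4 + 1·8 + 8·2 = 11
a_35 = 0·11 + 1·4 + 8·8 = 3
a_36 = 0·3 + 1·11 + 8·4 = 4
a_37 = 0·4 + 1·3 + 8·11 = 0
a_38 = 0·0 + 1·4 + 8·3 = 2
a_39 = 0·2 + 1·0 + 8·4 = 6
a_40 = 0·6 + 1·2 + 8·0 = 2
a_41 = 0·2 + 1·6 + 8·2 = 9
a_42 = 0·9 + 1·2 + 8·6 = 11
a_43 = 0·11 + 1·9 + 8·2 = 12
a_44 = 0·12 + 1·11 + 8·9 = 5
a_45 = 0·5 + 1·12 + 8·11 = 9
a_46 = 0·9 + 1·5 + 8·12 = 10
a_47 = 0·10 + 1·9 + 8·5 = 10
a_48 = 0·10 + 1·10 + 8·9 = 4
a_49 = 0·4 + 1·10 + 8·10 = 12
a_50 = 0·12 + 1·4 + 8·10 = 6
a_51 = 0·6 + 1·12 + 8·4 = 5
a_52 = 0·5 + 1·6 + 8·12 = 11
a_53 = 0·11 + 1·5 + 8·6 = 1
a_54 = 0·1 + 1·11 + 8·5 = 12
a_55 = 0·12 + 1·1 + 8·11 = 11
a_56 = 0·11 + 1·12 + 8·1 = 7
a_57 = 0·7 + 1·11 + 8·12 = 3
a_58 = 0·3 + 1·7 + 8·11 = 4
a_59 = 0·4 + 1·3 + 8·7 = 7
a_60 = 0·7 + 1·4 + 8·3 = 2
a_61 = 0·2 + 1·7 + 8·4 = 0
a_62 = 0·0 + 1·2 + 8·7 = 6
a_63 = 0·6 + 1·0 + 8·2 = 3
a_64 = 0·3 + 1·6 + 8·0 = 6
a_65 = 0·6 + 1·3 + 8·6 = 12
a_66 = 0·12 + 1·6 + 8·3 = 4
a_67 = 0·4 + 1·12 + 8·6 = 8
a_68 = 0·8 + 1·4 + 8·12 = 9
a_69 = 0·9 + 1·8 + 8·4 = 1
a_70 = 0·1 + 1·9 + 8·8 = 8
a_71 = 0·8 + 1·1 + 8·9 = 8
a_72 = 0·8 + 1·8 + 8·1 = 3
a_73 = 0·3 + 1·8 + 8·8 = 7
a_74 = 0·7 + 1·3 + 8·8 = 2
a_75 = 0·2 + 1·7 + 8·3 = 5
a_76 = 0·5 + 1·2 + 8·7 = 6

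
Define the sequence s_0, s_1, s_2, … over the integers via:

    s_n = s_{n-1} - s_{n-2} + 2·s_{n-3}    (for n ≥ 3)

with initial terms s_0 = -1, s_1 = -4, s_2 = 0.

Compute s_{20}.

-340

s_3 = 1·0 + -1·-4 + 2·-1 = 2
s_4 = 1·2 + -1·0 + 2·-4 = -6
s_5 = 1·-6 + -1·2 + 2·0 = -8
s_6 = 1·-8 + -1·-6 + 2·2 = 2
s_7 = 1·2 + -1·-8 + 2·-6 = -2
s_8 = 1·-2 + -1·2 + 2·-8 = -20
s_9 = 1·-20 + -1·-2 + 2·2 = -14
s_10 = 1·-14 + -1·-20 + 2·-2 = 2
s_11 = 1·2 + -1·-14 + 2·-20 = -24
s_12 = 1·-24 + -1·2 + 2·-14 = -54
s_13 = 1·-54 + -1·-24 + 2·2 = -26
s_14 = 1·-26 + -1·-54 + 2·-24 = -20
s_15 = 1·-20 + -1·-26 + 2·-54 = -102
s_16 = 1·-102 + -1·-20 + 2·-26 = -134
s_17 = 1·-134 + -1·-102 + 2·-20 = -72
s_18 = 1·-72 + -1·-134 + 2·-102 = -142
s_19 = 1·-142 + -1·-72 + 2·-134 = -338
s_20 = 1·-338 + -1·-142 + 2·-72 = -340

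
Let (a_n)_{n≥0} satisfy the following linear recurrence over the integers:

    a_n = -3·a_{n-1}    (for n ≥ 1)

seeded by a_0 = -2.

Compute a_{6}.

a_1 = -3·-2 = 6
a_2 = -3·6 = -18
a_3 = -3·-18 = 54
a_4 = -3·54 = -162
a_5 = -3·-162 = 486
a_6 = -3·486 = -1458

-1458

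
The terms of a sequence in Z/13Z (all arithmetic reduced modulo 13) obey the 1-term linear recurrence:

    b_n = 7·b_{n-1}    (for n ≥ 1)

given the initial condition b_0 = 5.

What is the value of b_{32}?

b_1 = 7·5 = 9
b_2 = 7·9 = 11
b_3 = 7·11 = 12
b_4 = 7·12 = 6
b_5 = 7·6 = 3
b_6 = 7·3 = 8
b_7 = 7·8 = 4
b_8 = 7·4 = 2
b_9 = 7·2 = 1
b_10 = 7·1 = 7
b_11 = 7·7 = 10
b_12 = 7·10 = 5
(b_12) = (5) = (b_0), so the sequence has period 12.
32 ≡ 8 (mod 12), hence b_32 = b_8 = 2.

2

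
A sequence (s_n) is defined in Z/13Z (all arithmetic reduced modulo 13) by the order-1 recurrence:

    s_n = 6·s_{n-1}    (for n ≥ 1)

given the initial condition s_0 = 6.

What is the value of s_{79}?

3

s_1 = 6·6 = 10
s_2 = 6·10 = 8
s_3 = 6·8 = 9
s_4 = 6·9 = 2
s_5 = 6·2 = 12
s_6 = 6·12 = 7
s_7 = 6·7 = 3
s_8 = 6·3 = 5
s_9 = 6·5 = 4
s_10 = 6·4 = 11
s_11 = 6·11 = 1
s_12 = 6·1 = 6
(s_12) = (6) = (s_0), so the sequence has period 12.
79 ≡ 7 (mod 12), hence s_79 = s_7 = 3.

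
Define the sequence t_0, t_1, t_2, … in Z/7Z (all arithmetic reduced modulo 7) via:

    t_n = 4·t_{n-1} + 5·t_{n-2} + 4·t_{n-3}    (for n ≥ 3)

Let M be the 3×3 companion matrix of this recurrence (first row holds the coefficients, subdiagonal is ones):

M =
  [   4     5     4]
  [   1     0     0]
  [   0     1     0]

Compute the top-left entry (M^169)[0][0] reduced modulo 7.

4

(M^169)[0][0] is the top entry after applying M 169 times to the unit state (1, 0, 0). Equivalently it is h_{171} for the auxiliary sequence (h_n) obeying the same recurrence with h_2 = 1 and h_i = 0 for 0 ≤ i < 2:
h_3 = 4·1 + 5·0 + 4·0 = 4
h_4 = 4·4 + 5·1 + 4·0 = 0
h_5 = 4·0 + 5·4 + 4·1 = 3
h_6 = 4·3 + 5·0 + 4·4 = 0
h_7 = 4·0 + 5·3 + 4·0 = 1
h_8 = 4·1 + 5·0 + 4·3 = 2
h_9 = 4·2 + 5·1 + 4·0 = 6
h_10 = 4·6 + 5·2 + 4·1 = 3
h_11 = 4·3 + 5·6 + 4·2 = 1
h_12 = 4·1 + 5·3 + 4·6 = 1
h_13 = 4·1 + 5·1 + 4·3 = 0
h_14 = 4·0 + 5·1 + 4·1 = 2
h_15 = 4·2 + 5·0 + 4·1 = 5
h_16 = 4·5 + 5·2 + 4·0 = 2
h_17 = 4·2 + 5·5 + 4·2 = 6
h_18 = 4·6 + 5·2 + 4·5 = 5
h_19 = 4·5 + 5·6 + 4·2 = 2
h_20 = 4·2 + 5·5 + 4·6 = 1
h_21 = 4·1 + 5·2 + 4·5 = 6
h_22 = 4·6 + 5·1 + 4·2 = 2
h_23 = 4·2 + 5·6 + 4·1 = 0
h_24 = 4·0 + 5·2 + 4·6 = 6
h_25 = 4·6 + 5·0 + 4·2 = 4
h_26 = 4·4 + 5·6 + 4·0 = 4
h_27 = 4·4 + 5·4 + 4·6 = 4
h_28 = 4·4 + 5·4 + 4·4 = 3
h_29 = 4·3 + 5·4 + 4·4 = 6
h_30 = 4·6 + 5·3 + 4·4 = 6
h_31 = 4·6 + 5·6 + 4·3 = 3
h_32 = 4·3 + 5·6 + 4·6 = 3
h_33 = 4·3 + 5·3 + 4·6 = 2
h_34 = 4·2 + 5·3 + 4·3 = 0
h_35 = 4·0 + 5·2 + 4·3 = 1
h_36 = 4·1 + 5·0 + 4·2 = 5
h_37 = 4·5 + 5·1 + 4·0 = 4
h_38 = 4·4 + 5·5 + 4·1 = 3
h_39 = 4·3 + 5·4 + 4·5 = 3
h_40 = 4·3 + 5·3 + 4·4 = 1
h_41 = 4·1 + 5·3 + 4·3 = 3
h_42 = 4·3 + 5·1 + 4·3 = 1
h_43 = 4·1 + 5·3 + 4·1 = 2
h_44 = 4·2 + 5·1 + 4·3 = 4
h_45 = 4·4 + 5·2 + 4·1 = 2
h_46 = 4·2 + 5·4 + 4·2 = 1
h_47 = 4·1 + 5·2 + 4·4 = 2
h_48 = 4·2 + 5·1 + 4·2 = 0
h_49 = 4·0 + 5·2 + 4·1 = 0
h_50 = 4·0 + 5·0 + 4·2 = 1
(h_48, h_49, h_50) = (0, 0, 1) = (h_0, h_1, h_2), so the sequence has period 48.
171 ≡ 27 (mod 48), hence h_171 = h_27 = 4.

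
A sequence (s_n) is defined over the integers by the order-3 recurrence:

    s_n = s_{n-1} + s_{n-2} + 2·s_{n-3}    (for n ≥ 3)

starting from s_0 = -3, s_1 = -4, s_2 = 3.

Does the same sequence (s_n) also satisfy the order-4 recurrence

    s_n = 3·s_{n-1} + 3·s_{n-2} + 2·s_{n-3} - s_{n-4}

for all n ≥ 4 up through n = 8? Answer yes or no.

Terms s_0..s_8: -3, -4, 3, -7, -12, -13, -39, -76, -141
n=4: candidate gives -17, actual s_4 = -12 ✗

no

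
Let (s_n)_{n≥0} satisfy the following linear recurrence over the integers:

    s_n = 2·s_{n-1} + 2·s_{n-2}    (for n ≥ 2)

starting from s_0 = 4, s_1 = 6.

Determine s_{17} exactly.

s_2 = 2·6 + 2·4 = 20
s_3 = 2·20 + 2·6 = 52
s_4 = 2·52 + 2·20 = 144
s_5 = 2·144 + 2·52 = 392
s_6 = 2·392 + 2·144 = 1072
s_7 = 2·1072 + 2·392 = 2928
s_8 = 2·2928 + 2·1072 = 8000
s_9 = 2·8000 + 2·2928 = 21856
s_10 = 2·21856 + 2·8000 = 59712
s_11 = 2·59712 + 2·21856 = 163136
s_12 = 2·163136 + 2·59712 = 445696
s_13 = 2·445696 + 2·163136 = 1217664
s_14 = 2·1217664 + 2·445696 = 3326720
s_15 = 2·3326720 + 2·1217664 = 9088768
s_16 = 2·9088768 + 2·3326720 = 24830976
s_17 = 2·24830976 + 2·9088768 = 67839488

67839488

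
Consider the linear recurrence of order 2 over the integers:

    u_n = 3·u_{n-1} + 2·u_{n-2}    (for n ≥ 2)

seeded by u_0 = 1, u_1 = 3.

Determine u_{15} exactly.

u_2 = 3·3 + 2·1 = 11
u_3 = 3·11 + 2·3 = 39
u_4 = 3·39 + 2·11 = 139
u_5 = 3·139 + 2·39 = 495
u_6 = 3·495 + 2·139 = 1763
u_7 = 3·1763 + 2·495 = 6279
u_8 = 3·6279 + 2·1763 = 22363
u_9 = 3·22363 + 2·6279 = 79647
u_10 = 3·79647 + 2·22363 = 283667
u_11 = 3·283667 + 2·79647 = 1010295
u_12 = 3·1010295 + 2·283667 = 3598219
u_13 = 3·3598219 + 2·1010295 = 12815247
u_14 = 3·12815247 + 2·3598219 = 45642179
u_15 = 3·45642179 + 2·12815247 = 162557031

162557031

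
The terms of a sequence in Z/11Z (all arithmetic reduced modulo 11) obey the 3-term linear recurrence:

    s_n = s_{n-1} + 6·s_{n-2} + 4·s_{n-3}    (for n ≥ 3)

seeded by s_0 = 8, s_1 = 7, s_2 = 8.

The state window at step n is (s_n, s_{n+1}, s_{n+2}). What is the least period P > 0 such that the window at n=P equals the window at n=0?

n=0: window = (8, 7, 8)
n=1: window = (7, 8, 5)
n=2: window = (8, 5, 4)
n=3: window = (5, 4, 0)
n=4: window = (4, 0, 0)
n=5: window = (0, 0, 5)
n=6: window = (0, 5, 5)
n=7: window = (5, 5, 2)
n=8: window = (5, 2, 8)
n=9: window = (2, 8, 7)
n=10: window = (8, 7, 8)
window at n=10 equals window at n=0 → period = 10

10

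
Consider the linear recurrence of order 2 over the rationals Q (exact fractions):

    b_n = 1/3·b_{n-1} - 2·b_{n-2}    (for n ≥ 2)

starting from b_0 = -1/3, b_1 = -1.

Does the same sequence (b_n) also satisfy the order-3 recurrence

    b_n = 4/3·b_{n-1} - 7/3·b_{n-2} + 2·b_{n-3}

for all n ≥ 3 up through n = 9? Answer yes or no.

Terms b_0..b_9: -1/3, -1, 1/3, 19/9, 1/27, -341/81, -359/243, 5779/729, 12241/2187, -91781/6561
n=3: candidate gives 19/9, actual b_3 = 19/9 ✓
n=4: candidate gives 1/27, actual b_4 = 1/27 ✓
n=5: candidate gives -341/81, actual b_5 = -341/81 ✓
n=6: candidate gives -359/243, actual b_6 = -359/243 ✓
n=7: candidate gives 5779/729, actual b_7 = 5779/729 ✓
n=8: candidate gives 12241/2187, actual b_8 = 12241/2187 ✓
n=9: candidate gives -91781/6561, actual b_9 = -91781/6561 ✓

yes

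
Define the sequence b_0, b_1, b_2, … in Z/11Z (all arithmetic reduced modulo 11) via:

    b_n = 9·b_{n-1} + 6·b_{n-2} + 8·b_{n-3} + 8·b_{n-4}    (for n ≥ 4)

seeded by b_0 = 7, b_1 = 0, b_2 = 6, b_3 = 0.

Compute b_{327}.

b_4 = 9·0 + 6·6 + 8·0 + 8·7 = 4
b_5 = 9·4 + 6·0 + 8·6 + 8·0 = 7
b_6 = 9·7 + 6·4 + 8·0 + 8·6 = 3
b_7 = 9·3 + 6·7 + 8·4 + 8·0 = 2
b_8 = 9·2 + 6·3 + 8·7 + 8·4 = 3
b_9 = 9·3 + 6·2 + 8·3 + 8·7 = 9
Continuing the recurrence:
  b_10 = 7;  b_11 = 3;  b_12 = 0;  b_13 = 3;  b_14 = 8;  b_15 = 4
  b_16 = 9;  b_17 = 6;  b_18 = 6;  b_19 = 7;  b_20 = 10;  b_21 = 8
  b_22 = 5;  b_23 = 9;  b_24 = 2;  b_25 = 0;  b_26 = 3;  b_27 = 5
  b_28 = 2;  b_29 = 6;  b_30 = 9;  b_31 = 8;  b_32 = 3;  b_33 = 8
  b_34 = 6;  b_35 = 3;  b_36 = 8;  b_37 = 4;  b_38 = 2;  b_39 = 9
  b_40 = 2;  b_41 = 10;  b_42 = 3;  b_43 = 10;  b_44 = 6;  b_45 = 9
  b_46 = 1;  b_47 = 4;  b_48 = 8;  b_49 = 0;  b_50 = 0;  b_51 = 8
  b_52 = 4;  b_53 = 7;  b_54 = 8;  b_55 = 1;  b_56 = 2;  b_57 = 1
  b_58 = 5;  b_59 = 9;  b_60 = 3;  b_61 = 8;  b_62 = 4;  b_63 = 4
  b_64 = 5;  b_65 = 0;  b_66 = 6;  b_67 = 5;  b_68 = 0;  b_69 = 1
  b_70 = 9;  b_71 = 6;  b_72 = 6;  b_73 = 5;  b_74 = 3;  b_75 = 10
  b_76 = 9;  b_77 = 7;  b_78 = 1;  b_79 = 5;  b_80 = 3;  b_81 = 0
  b_82 = 0;  b_83 = 9;  b_84 = 6;  b_85 = 9;  b_86 = 2;  b_87 = 5
  b_88 = 1;  b_89 = 6;  b_90 = 6;  b_91 = 6;  b_92 = 3;  b_93 = 5
  b_94 = 5;  b_95 = 4;  b_96 = 9;  b_97 = 9;  b_98 = 9;  b_99 = 8
  b_100 = 6;  b_101 = 4;  b_102 = 10;  b_103 = 6;  b_104 = 7;  b_105 = 2
  b_106 = 1;  b_107 = 4;  b_108 = 4;  b_109 = 7;  b_110 = 6;  b_111 = 6
  b_112 = 2;  b_113 = 4;  b_114 = 1;  b_115 = 9;  b_116 = 3;  b_117 = 0
  b_118 = 10;  b_119 = 10;  b_120 = 9;  b_121 = 1;  b_122 = 3;  b_123 = 9
  b_124 = 3;  b_125 = 3;  b_126 = 9;  b_127 = 8;  b_128 = 9;  b_129 = 5
  b_130 = 4;  b_131 = 4;  b_132 = 7;  b_133 = 5;  b_134 = 8;  b_135 = 3
  b_136 = 6;  b_137 = 0;  b_138 = 3;  b_139 = 0;  b_140 = 0;  b_141 = 2
  b_142 = 9;  b_143 = 5;  b_144 = 5;  b_145 = 9;  b_146 = 3;  b_147 = 7
  b_148 = 6;  b_149 = 5;  b_150 = 7;  b_151 = 10;  b_152 = 0;  b_153 = 2
  b_154 = 0;  b_155 = 4;  b_156 = 8;  b_157 = 2;  b_158 = 10;  b_159 = 0
  b_160 = 8;  b_161 = 3;  b_162 = 1;  b_163 = 3;  b_164 = 0;  b_165 = 6
  b_166 = 9;  b_167 = 9;  b_168 = 7;  b_169 = 6;  b_170 = 9;  b_171 = 3
  b_172 = 9;  b_173 = 10;  b_174 = 9;  b_175 = 6;  b_176 = 7;  b_177 = 9
  b_178 = 1;  b_179 = 2;  b_180 = 9;  b_181 = 8;  b_182 = 7;  b_183 = 1
  b_184 = 0;  b_185 = 5;  b_186 = 10;  b_187 = 7;  b_188 = 9;  b_189 = 1
  b_190 = 1;  b_191 = 0;  b_192 = 9;  b_193 = 9;  b_194 = 0;  b_195 = 5
  b_196 = 2;  b_197 = 10;  b_198 = 10;  b_199 = 8;  b_200 = 8;  b_201 = 5
  b_202 = 6;  b_203 = 3;  b_204 = 2;  b_205 = 3;  b_206 = 1;  b_207 = 1
  b_208 = 0;  b_209 = 5;  b_210 = 6;  b_211 = 4;  b_212 = 2;  b_213 = 9
  b_214 = 8;  b_215 = 9;  b_216 = 8;  b_217 = 9;  b_218 = 1;  b_219 = 1
  b_220 = 8;  b_221 = 4;  b_222 = 1;  b_223 = 6;  b_224 = 2;  b_225 = 6
  b_226 = 1;  b_227 = 10;  b_228 = 6;  b_229 = 5;  b_230 = 4;  b_231 = 7
  b_232 = 10;  b_233 = 6;  b_234 = 4;  b_235 = 10;  b_236 = 0;  b_237 = 8
  b_238 = 8;  b_239 = 2;  b_240 = 9;  b_241 = 1;  b_242 = 0;  b_243 = 6
  b_244 = 2;  b_245 = 7;  b_246 = 2;  b_247 = 3;  b_248 = 1;  b_249 = 0
  b_250 = 2;  b_251 = 6;  b_252 = 8;  b_253 = 3;  b_254 = 7;  b_255 = 6
  b_256 = 8;  b_257 = 1;  b_258 = 7;  b_259 = 5;  b_260 = 5;  b_261 = 7
  b_262 = 2;  b_263 = 8;  b_264 = 4;  b_265 = 2;  b_266 = 1;  b_267 = 7
  b_268 = 7;  b_269 = 8;  b_270 = 2;  b_271 = 2;  b_272 = 7;  b_273 = 1
  b_274 = 6;  b_275 = 0;  b_276 = 1;  b_277 = 10;  b_278 = 1;  b_279 = 0
  b_280 = 6;  b_281 = 10;  b_282 = 2;  b_283 = 5;  b_284 = 9;  b_285 = 9
  b_286 = 4;  b_287 = 4;  b_288 = 6;  b_289 = 6;  b_290 = 0;  b_291 = 6
  b_292 = 7;  b_293 = 4;  b_294 = 5;  b_295 = 8;  b_296 = 3;  b_297 = 4
  b_298 = 4;  b_299 = 5;  b_300 = 4;  b_301 = 9;  b_302 = 1;  b_303 = 3
  b_304 = 5;  b_305 = 0;  b_306 = 7;  b_307 = 6;  b_308 = 4;  b_309 = 7
  b_310 = 4;  b_311 = 4;  b_312 = 5;  b_313 = 3;  b_314 = 0;  b_315 = 2
  b_316 = 5;  b_317 = 4;  b_318 = 5;  b_319 = 4;  b_320 = 6;  b_321 = 7
  b_322 = 6;  b_323 = 0;  b_324 = 8;  b_325 = 0
b_326 = 9·0 + 6·8 + 8·0 + 8·6 = 8
b_327 = 9·8 + 6·0 + 8·8 + 8·0 = 4

4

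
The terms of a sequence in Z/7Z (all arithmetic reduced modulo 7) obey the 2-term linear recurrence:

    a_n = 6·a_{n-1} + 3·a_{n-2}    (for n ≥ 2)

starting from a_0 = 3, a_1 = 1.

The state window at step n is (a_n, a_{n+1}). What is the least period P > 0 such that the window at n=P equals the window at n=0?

n=0: window = (3, 1)
n=1: window = (1, 1)
n=2: window = (1, 2)
n=3: window = (2, 1)
n=4: window = (1, 5)
n=5: window = (5, 5)
n=6: window = (5, 3)
n=7: window = (3, 5)
n=8: window = (5, 4)
n=9: window = (4, 4)
n=10: window = (4, 1)
n=11: window = (1, 4)
n=12: window = (4, 6)
n=13: window = (6, 6)
n=14: window = (6, 5)
n=15: window = (5, 6)
n=16: window = (6, 2)
n=17: window = (2, 2)
n=18: window = (2, 4)
n=19: window = (4, 2)
n=20: window = (2, 3)
n=21: window = (3, 3)
n=22: window = (3, 6)
n=23: window = (6, 3)
n=24: window = (3, 1)
window at n=24 equals window at n=0 → period = 24

24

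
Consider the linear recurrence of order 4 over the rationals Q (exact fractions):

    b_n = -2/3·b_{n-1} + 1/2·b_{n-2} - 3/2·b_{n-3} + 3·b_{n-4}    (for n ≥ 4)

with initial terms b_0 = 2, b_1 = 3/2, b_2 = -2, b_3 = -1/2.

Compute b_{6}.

-1549/216

b_4 = -2/3·-1/2 + 1/2·-2 + -3/2·3/2 + 3·2 = 37/12
b_5 = -2/3·37/12 + 1/2·-1/2 + -3/2·-2 + 3·3/2 = 187/36
b_6 = -2/3·187/36 + 1/2·37/12 + -3/2·-1/2 + 3·-2 = -1549/216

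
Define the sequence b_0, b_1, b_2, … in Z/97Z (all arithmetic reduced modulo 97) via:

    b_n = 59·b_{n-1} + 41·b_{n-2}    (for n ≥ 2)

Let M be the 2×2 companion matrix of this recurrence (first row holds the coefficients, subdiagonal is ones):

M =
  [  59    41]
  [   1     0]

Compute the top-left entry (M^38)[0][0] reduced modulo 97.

70

(M^38)[0][0] is the top entry after applying M 38 times to the unit state (1, 0). Equivalently it is h_{39} for the auxiliary sequence (h_n) obeying the same recurrence with h_1 = 1 and h_i = 0 for 0 ≤ i < 1:
h_2 = 59·1 + 41·0 = 59
h_3 = 59·59 + 41·1 = 30
h_4 = 59·30 + 41·59 = 18
h_5 = 59·18 + 41·30 = 61
h_6 = 59·61 + 41·18 = 69
h_7 = 59·69 + 41·61 = 73
h_8 = 59·73 + 41·69 = 55
h_9 = 59·55 + 41·73 = 30
h_10 = 59·30 + 41·55 = 48
h_11 = 59·48 + 41·30 = 85
h_12 = 59·85 + 41·48 = 96
h_13 = 59·96 + 41·85 = 31
h_14 = 59·31 + 41·96 = 42
h_15 = 59·42 + 41·31 = 63
h_16 = 59·63 + 41·42 = 7
h_17 = 59·7 + 41·63 = 86
h_18 = 59·86 + 41·7 = 26
h_19 = 59·26 + 41·86 = 16
h_20 = 59·16 + 41·26 = 70
h_21 = 59·70 + 41·16 = 33
h_22 = 59·33 + 41·70 = 64
h_23 = 59·64 + 41·33 = 85
h_24 = 59·85 + 41·64 = 73
h_25 = 59·73 + 41·85 = 32
h_26 = 59·32 + 41·73 = 31
h_27 = 59·31 + 41·32 = 37
h_28 = 59·37 + 41·31 = 59
h_29 = 59·59 + 41·37 = 51
h_30 = 59·51 + 41·59 = 93
h_31 = 59·93 + 41·51 = 12
h_32 = 59·12 + 41·93 = 59
h_33 = 59·59 + 41·12 = 93
h_34 = 59·93 + 41·59 = 49
h_35 = 59·49 + 41·93 = 11
h_36 = 59·11 + 41·49 = 39
h_37 = 59·39 + 41·11 = 36
h_38 = 59·36 + 41·39 = 37
h_39 = 59·37 + 41·36 = 70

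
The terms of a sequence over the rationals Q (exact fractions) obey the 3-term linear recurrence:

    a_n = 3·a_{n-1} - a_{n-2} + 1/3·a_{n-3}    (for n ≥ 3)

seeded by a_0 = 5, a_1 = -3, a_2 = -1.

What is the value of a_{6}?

a_3 = 3·-1 + -1·-3 + 1/3·5 = 5/3
a_4 = 3·5/3 + -1·-1 + 1/3·-3 = 5
a_5 = 3·5 + -1·5/3 + 1/3·-1 = 13
a_6 = 3·13 + -1·5 + 1/3·5/3 = 311/9

311/9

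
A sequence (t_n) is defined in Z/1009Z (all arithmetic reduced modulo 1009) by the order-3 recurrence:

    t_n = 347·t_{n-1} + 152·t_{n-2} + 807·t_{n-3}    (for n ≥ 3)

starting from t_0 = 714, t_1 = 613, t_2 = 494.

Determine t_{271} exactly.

257

t_3 = 347·494 + 152·613 + 807·714 = 295
t_4 = 347·295 + 152·494 + 807·613 = 150
t_5 = 347·150 + 152·295 + 807·494 = 129
t_6 = 347·129 + 152·150 + 807·295 = 910
t_7 = 347·910 + 152·129 + 807·150 = 360
t_8 = 347·360 + 152·910 + 807·129 = 67
Continuing the recurrence:
  t_9 = 94;  t_10 = 352;  t_11 = 809;  t_12 = 431;  t_13 = 630;  t_14 = 633
  t_15 = 315;  t_16 = 568;  t_17 = 66;  t_18 = 203;  t_19 = 43;  t_20 = 157
  t_21 = 838;  t_22 = 237;  t_23 = 317;  t_24 = 963;  t_25 = 492;  t_26 = 816
  t_27 = 961;  t_28 = 929;  t_29 = 903;  t_30 = 105;  t_31 = 159;  t_32 = 726
  t_33 = 612;  t_34 = 6;  t_35 = 922;  t_36 = 467;  t_37 = 299;  t_38 = 601
  t_39 = 239;  t_40 = 879;  t_41 = 986;  t_42 = 665;  t_43 = 260;  t_44 = 200
  t_45 = 824;  t_46 = 459;  t_47 = 952;  t_48 = 585;  t_49 = 713;  t_50 = 749
  t_51 = 886;  t_52 = 798;  t_53 = 967;  t_54 = 398;  t_55 = 796;  t_56 = 114
  t_57 = 443;  t_58 = 167;  t_59 = 348;  t_60 = 150;  t_61 = 582;  t_62 = 81
  t_63 = 506;  t_64 = 709;  t_65 = 846;  t_66 = 454;  t_67 = 643;  t_68 = 157
  t_69 = 976;  t_70 = 580;  t_71 = 63;  t_72 = 652;  t_73 = 607;  t_74 = 361
  t_75 = 62;  t_76 = 186;  t_77 = 35;  t_78 = 650;  t_79 = 579;  t_80 = 33
  t_81 = 447;  t_82 = 789;  t_83 = 73;  t_84 = 479;  t_85 = 778;  t_86 = 103
  t_87 = 735;  t_88 = 537;  t_89 = 787;  t_90 = 407;  t_91 = 20;  t_92 = 640
  t_93 = 637;  t_94 = 480;  t_95 = 916;  t_96 = 807;  t_97 = 430;  t_98 = 68
  t_99 = 608;  t_100 = 255;  t_101 = 680;  t_102 = 554;  t_103 = 919;  t_104 = 374
  t_105 = 154;  t_106 = 323;  t_107 = 410;  t_108 = 836;  t_109 = 610;  t_110 = 645
  t_111 = 349;  t_112 = 68;  t_113 = 840;  t_114 = 257;  t_115 = 314;  t_116 = 540
  t_117 = 565;  t_118 = 799;  t_119 = 794;  t_120 = 316;  t_121 = 330;  t_122 = 136
  t_123 = 223;  t_124 = 114;  t_125 = 577;  t_126 = 971;  t_127 = 31;  t_128 = 426
  t_129 = 788;  t_130 = 974;  t_131 = 390;  t_132 = 95;  t_133 = 433;  t_134 = 146
  t_135 = 424;  t_136 = 125;  t_137 = 638;  t_138 = 361;  t_139 = 238;  t_140 = 510
  t_141 = 982;  t_142 = 904;  t_143 = 728;  t_144 = 959;  t_145 = 499;  t_146 = 335
  t_147 = 393;  t_148 = 728;  t_149 = 504;  t_150 = 322;  t_151 = 926;  t_152 = 64
  t_153 = 43;  t_154 = 46;  t_155 = 489;  t_156 = 495;  t_157 = 695;  t_158 = 692
  t_159 = 587;  t_160 = 989;  t_161 = 13;  t_162 = 950;  t_163 = 678;  t_164 = 683
  t_165 = 843;  t_166 = 68;  t_167 = 649;  t_168 = 677;  t_169 = 987;  t_170 = 496
  t_171 = 735;  t_172 = 902;  t_173 = 633;  t_174 = 431;  t_175 = 2;  t_176 = 898
  t_177 = 850;  t_178 = 199;  t_179 = 713;  t_180 = 14;  t_181 = 388;  t_182 = 810
  t_183 = 212;  t_184 = 255;  t_185 = 476;  t_186 = 677;  t_187 = 484;  t_188 = 143
  t_189 = 561;  t_190 = 582;  t_191 = 36;  t_192 = 751;  t_193 = 182;  t_194 = 522
  t_195 = 592;  t_196 = 799;  t_197 = 462;  t_198 = 738;  t_199 = 445;  t_200 = 728
  t_201 = 659;  t_202 = 216;  t_203 = 821;  t_204 = 963;  t_205 = 622;  t_206 = 622
  t_207 = 826;  t_208 = 245;  t_209 = 167;  t_210 = 985;  t_211 = 863;  t_212 = 748
  t_213 = 52;  t_214 = 801;  t_215 = 558;  t_216 = 156;  t_217 = 353;  t_218 = 190
  t_219 = 291;  t_220 = 29;  t_221 = 780;  t_222 = 360;  t_223 = 507;  t_224 = 441
  t_225 = 976;  t_226 = 590;  t_227 = 651;  t_228 = 372;  t_229 = 893;  t_230 = 825
  t_231 = 780;  t_232 = 757;  t_233 = 681;  t_234 = 83;  t_235 = 588;  t_236 = 388
  t_237 = 401;  t_238 = 645;  t_239 = 555;  t_240 = 760;  t_241 = 855;  t_242 = 422
  t_243 = 785;  t_244 = 371;  t_245 = 364;  t_246 = 923;  t_247 = 994;  t_248 = 14
  t_249 = 779;  t_250 = 14;  t_251 = 367;  t_252 = 371;  t_253 = 73;  t_254 = 526
  t_255 = 623;  t_256 = 885;  t_257 = 911;  t_258 = 902;  t_259 = 266;  t_260 = 988
  t_261 = 273;  t_262 = 474;  t_263 = 344;  t_264 = 55;  t_265 = 850;  t_266 = 743
  t_267 = 563;  t_268 = 382;  t_269 = 441
t_270 = 347·441 + 152·382 + 807·563 = 501
t_271 = 347·501 + 152·441 + 807·382 = 257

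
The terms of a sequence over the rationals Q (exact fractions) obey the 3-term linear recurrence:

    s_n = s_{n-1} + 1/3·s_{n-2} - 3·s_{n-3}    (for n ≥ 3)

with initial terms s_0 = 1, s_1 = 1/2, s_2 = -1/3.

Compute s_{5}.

-29/6

s_3 = 1·-1/3 + 1/3·1/2 + -3·1 = -19/6
s_4 = 1·-19/6 + 1/3·-1/3 + -3·1/2 = -43/9
s_5 = 1·-43/9 + 1/3·-19/6 + -3·-1/3 = -29/6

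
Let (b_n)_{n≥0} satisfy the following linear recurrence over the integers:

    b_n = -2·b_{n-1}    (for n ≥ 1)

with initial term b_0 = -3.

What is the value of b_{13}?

24576

b_1 = -2·-3 = 6
b_2 = -2·6 = -12
b_3 = -2·-12 = 24
b_4 = -2·24 = -48
b_5 = -2·-48 = 96
b_6 = -2·96 = -192
b_7 = -2·-192 = 384
b_8 = -2·384 = -768
b_9 = -2·-768 = 1536
b_10 = -2·1536 = -3072
b_11 = -2·-3072 = 6144
b_12 = -2·6144 = -12288
b_13 = -2·-12288 = 24576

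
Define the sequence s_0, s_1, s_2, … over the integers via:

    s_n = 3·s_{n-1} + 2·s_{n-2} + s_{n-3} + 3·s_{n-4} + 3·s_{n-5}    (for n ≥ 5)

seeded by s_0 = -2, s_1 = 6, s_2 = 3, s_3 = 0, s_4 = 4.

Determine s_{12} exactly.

s_5 = 3·4 + 2·0 + 1·3 + 3·6 + 3·-2 = 27
s_6 = 3·27 + 2·4 + 1·0 + 3·3 + 3·6 = 116
s_7 = 3·116 + 2·27 + 1·4 + 3·0 + 3·3 = 415
s_8 = 3·415 + 2·116 + 1·27 + 3·4 + 3·0 = 1516
s_9 = 3·1516 + 2·415 + 1·116 + 3·27 + 3·4 = 5587
s_10 = 3·5587 + 2·1516 + 1·415 + 3·116 + 3·27 = 20637
s_11 = 3·20637 + 2·5587 + 1·1516 + 3·415 + 3·116 = 76194
s_12 = 3·76194 + 2·20637 + 1·5587 + 3·1516 + 3·415 = 281236

281236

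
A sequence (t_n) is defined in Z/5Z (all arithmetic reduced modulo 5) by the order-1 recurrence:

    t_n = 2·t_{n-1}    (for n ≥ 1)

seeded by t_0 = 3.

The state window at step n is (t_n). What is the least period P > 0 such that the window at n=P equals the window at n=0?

4

n=0: window = (3)
n=1: window = (1)
n=2: window = (2)
n=3: window = (4)
n=4: window = (3)
window at n=4 equals window at n=0 → period = 4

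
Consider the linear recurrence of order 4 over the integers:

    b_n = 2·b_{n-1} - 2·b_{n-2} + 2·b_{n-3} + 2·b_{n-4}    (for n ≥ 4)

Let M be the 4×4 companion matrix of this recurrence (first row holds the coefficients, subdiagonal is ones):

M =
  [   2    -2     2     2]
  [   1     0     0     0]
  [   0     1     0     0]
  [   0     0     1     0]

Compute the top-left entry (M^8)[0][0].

(M^8)[0][0] is the top entry after applying M 8 times to the unit state (1, 0, 0, 0). Equivalently it is h_{11} for the auxiliary sequence (h_n) obeying the same recurrence with h_3 = 1 and h_i = 0 for 0 ≤ i < 3:
h_4 = 2·1 + -2·0 + 2·0 + 2·0 = 2
h_5 = 2·2 + -2·1 + 2·0 + 2·0 = 2
h_6 = 2·2 + -2·2 + 2·1 + 2·0 = 2
h_7 = 2·2 + -2·2 + 2·2 + 2·1 = 6
h_8 = 2·6 + -2·2 + 2·2 + 2·2 = 16
h_9 = 2·16 + -2·6 + 2·2 + 2·2 = 28
h_10 = 2·28 + -2·16 + 2·6 + 2·2 = 40
h_11 = 2·40 + -2·28 + 2·16 + 2·6 = 68

68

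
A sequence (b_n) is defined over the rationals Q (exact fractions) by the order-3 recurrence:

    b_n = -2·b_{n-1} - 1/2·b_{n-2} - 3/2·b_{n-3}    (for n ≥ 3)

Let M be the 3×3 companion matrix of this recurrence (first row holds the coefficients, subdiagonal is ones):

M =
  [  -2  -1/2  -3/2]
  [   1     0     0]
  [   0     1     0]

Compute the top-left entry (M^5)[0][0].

(M^5)[0][0] is the top entry after applying M 5 times to the unit state (1, 0, 0). Equivalently it is h_{7} for the auxiliary sequence (h_n) obeying the same recurrence with h_2 = 1 and h_i = 0 for 0 ≤ i < 2:
h_3 = -2·1 + -1/2·0 + -3/2·0 = -2
h_4 = -2·-2 + -1/2·1 + -3/2·0 = 7/2
h_5 = -2·7/2 + -1/2·-2 + -3/2·1 = -15/2
h_6 = -2·-15/2 + -1/2·7/2 + -3/2·-2 = 65/4
h_7 = -2·65/4 + -1/2·-15/2 + -3/2·7/2 = -34

-34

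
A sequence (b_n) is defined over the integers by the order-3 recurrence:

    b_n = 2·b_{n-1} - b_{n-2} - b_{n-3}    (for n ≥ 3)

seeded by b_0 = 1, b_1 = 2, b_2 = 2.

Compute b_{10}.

35

b_3 = 2·2 + -1·2 + -1·1 = 1
b_4 = 2·1 + -1·2 + -1·2 = -2
b_5 = 2·-2 + -1·1 + -1·2 = -7
b_6 = 2·-7 + -1·-2 + -1·1 = -13
b_7 = 2·-13 + -1·-7 + -1·-2 = -17
b_8 = 2·-17 + -1·-13 + -1·-7 = -14
b_9 = 2·-14 + -1·-17 + -1·-13 = 2
b_10 = 2·2 + -1·-14 + -1·-17 = 35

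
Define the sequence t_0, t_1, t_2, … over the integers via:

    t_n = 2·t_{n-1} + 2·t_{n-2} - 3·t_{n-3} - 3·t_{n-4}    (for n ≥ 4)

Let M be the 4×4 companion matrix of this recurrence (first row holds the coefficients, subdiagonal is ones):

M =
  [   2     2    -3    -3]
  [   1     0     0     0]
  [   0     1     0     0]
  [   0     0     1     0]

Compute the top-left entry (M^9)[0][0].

(M^9)[0][0] is the top entry after applying M 9 times to the unit state (1, 0, 0, 0). Equivalently it is h_{12} for the auxiliary sequence (h_n) obeying the same recurrence with h_3 = 1 and h_i = 0 for 0 ≤ i < 3:
h_4 = 2·1 + 2·0 + -3·0 + -3·0 = 2
h_5 = 2·2 + 2·1 + -3·0 + -3·0 = 6
h_6 = 2·6 + 2·2 + -3·1 + -3·0 = 13
h_7 = 2·13 + 2·6 + -3·2 + -3·1 = 29
h_8 = 2·29 + 2·13 + -3·6 + -3·2 = 60
h_9 = 2·60 + 2·29 + -3·13 + -3·6 = 121
h_10 = 2·121 + 2·60 + -3·29 + -3·13 = 236
h_11 = 2·236 + 2·121 + -3·60 + -3·29 = 447
h_12 = 2·447 + 2·236 + -3·121 + -3·60 = 823

823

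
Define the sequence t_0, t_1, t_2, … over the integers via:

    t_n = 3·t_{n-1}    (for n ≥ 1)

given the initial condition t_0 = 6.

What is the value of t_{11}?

t_1 = 3·6 = 18
t_2 = 3·18 = 54
t_3 = 3·54 = 162
t_4 = 3·162 = 486
t_5 = 3·486 = 1458
t_6 = 3·1458 = 4374
t_7 = 3·4374 = 13122
t_8 = 3·13122 = 39366
t_9 = 3·39366 = 118098
t_10 = 3·118098 = 354294
t_11 = 3·354294 = 1062882

1062882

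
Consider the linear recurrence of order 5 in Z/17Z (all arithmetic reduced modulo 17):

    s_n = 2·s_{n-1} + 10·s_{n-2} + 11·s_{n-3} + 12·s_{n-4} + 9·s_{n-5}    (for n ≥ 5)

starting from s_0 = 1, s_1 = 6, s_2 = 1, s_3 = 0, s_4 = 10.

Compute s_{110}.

s_5 = 2·10 + 10·0 + 11·1 + 12·6 + 9·1 = 10
s_6 = 2·10 + 10·10 + 11·0 + 12·1 + 9·6 = 16
s_7 = 2·16 + 10·10 + 11·10 + 12·0 + 9·1 = 13
s_8 = 2·13 + 10·16 + 11·10 + 12·10 + 9·0 = 8
s_9 = 2·8 + 10·13 + 11·16 + 12·10 + 9·10 = 5
s_10 = 2·5 + 10·8 + 11·13 + 12·16 + 9·10 = 5
Continuing the recurrence:
  s_11 = 6;  s_12 = 7;  s_13 = 6;  s_14 = 15;  s_15 = 12;  s_16 = 4
  s_17 = 3;  s_18 = 4;  s_19 = 4;  s_20 = 16;  s_21 = 1;  s_22 = 9
  s_23 = 16;  s_24 = 4;  s_25 = 15;  s_26 = 6;  s_27 = 3;  s_28 = 15
  s_29 = 2;  s_30 = 3;  s_31 = 9;  s_32 = 5;  s_33 = 3;  s_34 = 5
  s_35 = 9;  s_36 = 4;  s_37 = 13;  s_38 = 14;  s_39 = 15;  s_40 = 0
  s_41 = 3;  s_42 = 14;  s_43 = 7;  s_44 = 16;  s_45 = 3;  s_46 = 13
  s_47 = 0;  s_48 = 10;  s_49 = 3;  s_50 = 0;  s_51 = 2;  s_52 = 4
  s_53 = 1;  s_54 = 6;  s_55 = 5;  s_56 = 11;  s_57 = 16;  s_58 = 6
  s_59 = 16;  s_60 = 3;  s_61 = 13;  s_62 = 6;  s_63 = 13;  s_64 = 1
  s_65 = 7;  s_66 = 16;  s_67 = 0;  s_68 = 9;  s_69 = 15;  s_70 = 1
  s_71 = 4;  s_72 = 2;  s_73 = 10;  s_74 = 10;  s_75 = 12;  s_76 = 5
  s_77 = 4;  s_78 = 9;  s_79 = 7;  s_80 = 10;  s_81 = 10;  s_82 = 1
  s_83 = 3;  s_84 = 3;  s_85 = 2;  s_86 = 16;  s_87 = 11;  s_88 = 12
  s_89 = 4;  s_90 = 0;  s_91 = 6;  s_92 = 10;  s_93 = 15;  s_94 = 11
  s_95 = 14;  s_96 = 1;  s_97 = 6;  s_98 = 1;  s_99 = 0;  s_100 = 10
  s_101 = 10;  s_102 = 16;  s_103 = 13;  s_104 = 8;  s_105 = 5;  s_106 = 5
  s_107 = 6;  s_108 = 7
s_109 = 2·7 + 10·6 + 11·5 + 12·5 + 9·8 = 6
s_110 = 2·6 + 10·7 + 11·6 + 12·5 + 9·5 = 15

15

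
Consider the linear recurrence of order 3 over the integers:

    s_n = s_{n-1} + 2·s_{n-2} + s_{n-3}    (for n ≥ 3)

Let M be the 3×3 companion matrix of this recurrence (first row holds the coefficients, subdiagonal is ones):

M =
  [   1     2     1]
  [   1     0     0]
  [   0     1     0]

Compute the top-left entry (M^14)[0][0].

(M^14)[0][0] is the top entry after applying M 14 times to the unit state (1, 0, 0). Equivalently it is h_{16} for the auxiliary sequence (h_n) obeying the same recurrence with h_2 = 1 and h_i = 0 for 0 ≤ i < 2:
h_3 = 1·1 + 2·0 + 1·0 = 1
h_4 = 1·1 + 2·1 + 1·0 = 3
h_5 = 1·3 + 2·1 + 1·1 = 6
h_6 = 1·6 + 2·3 + 1·1 = 13
h_7 = 1·13 + 2·6 + 1·3 = 28
h_8 = 1·28 + 2·13 + 1·6 = 60
h_9 = 1·60 + 2·28 + 1·13 = 129
h_10 = 1·129 + 2·60 + 1·28 = 277
h_11 = 1·277 + 2·129 + 1·60 = 595
h_12 = 1·595 + 2·277 + 1·129 = 1278
h_13 = 1·1278 + 2·595 + 1·277 = 2745
h_14 = 1·2745 + 2·1278 + 1·595 = 5896
h_15 = 1·5896 + 2·2745 + 1·1278 = 12664
h_16 = 1·12664 + 2·5896 + 1·2745 = 27201

27201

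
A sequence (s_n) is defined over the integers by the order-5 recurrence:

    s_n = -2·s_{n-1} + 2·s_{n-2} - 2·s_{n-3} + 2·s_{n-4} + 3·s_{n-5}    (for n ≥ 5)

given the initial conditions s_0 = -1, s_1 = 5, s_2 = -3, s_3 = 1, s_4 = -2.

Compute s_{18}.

s_5 = -2·-2 + 2·1 + -2·-3 + 2·5 + 3·-1 = 19
s_6 = -2·19 + 2·-2 + -2·1 + 2·-3 + 3·5 = -35
s_7 = -2·-35 + 2·19 + -2·-2 + 2·1 + 3·-3 = 105
s_8 = -2·105 + 2·-35 + -2·19 + 2·-2 + 3·1 = -319
s_9 = -2·-319 + 2·105 + -2·-35 + 2·19 + 3·-2 = 950
s_10 = -2·950 + 2·-319 + -2·105 + 2·-35 + 3·19 = -2761
s_11 = -2·-2761 + 2·950 + -2·-319 + 2·105 + 3·-35 = 8165
s_12 = -2·8165 + 2·-2761 + -2·950 + 2·-319 + 3·105 = -24075
s_13 = -2·-24075 + 2·8165 + -2·-2761 + 2·950 + 3·-319 = 70945
s_14 = -2·70945 + 2·-24075 + -2·8165 + 2·-2761 + 3·950 = -209042
s_15 = -2·-209042 + 2·70945 + -2·-24075 + 2·8165 + 3·-2761 = 616171
s_16 = -2·616171 + 2·-209042 + -2·70945 + 2·-24075 + 3·8165 = -1815971
s_17 = -2·-1815971 + 2·616171 + -2·-209042 + 2·70945 + 3·-24075 = 5352033
s_18 = -2·5352033 + 2·-1815971 + -2·616171 + 2·-209042 + 3·70945 = -15773599

-15773599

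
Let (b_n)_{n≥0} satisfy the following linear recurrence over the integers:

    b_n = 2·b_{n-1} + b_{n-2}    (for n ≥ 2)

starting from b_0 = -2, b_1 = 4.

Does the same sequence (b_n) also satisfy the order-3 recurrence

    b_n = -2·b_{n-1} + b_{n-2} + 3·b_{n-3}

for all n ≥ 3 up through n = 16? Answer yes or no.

no

Terms b_0..b_16: -2, 4, 6, 16, 38, 92, 222, 536, 1294, 3124, 7542, 18208, 43958, 106124, 256206, 618536, 1493278
n=3: candidate gives -14, actual b_3 = 16 ✗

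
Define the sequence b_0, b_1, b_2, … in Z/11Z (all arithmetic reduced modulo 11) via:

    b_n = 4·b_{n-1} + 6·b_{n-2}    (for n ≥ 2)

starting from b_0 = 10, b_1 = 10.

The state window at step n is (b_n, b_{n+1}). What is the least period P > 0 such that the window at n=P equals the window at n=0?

n=0: window = (10, 10)
n=1: window = (10, 1)
n=2: window = (1, 9)
n=3: window = (9, 9)
n=4: window = (9, 2)
n=5: window = (2, 7)
n=6: window = (7, 7)
n=7: window = (7, 4)
n=8: window = (4, 3)
n=9: window = (3, 3)
n=10: window = (3, 8)
n=11: window = (8, 6)
n=12: window = (6, 6)
n=13: window = (6, 5)
n=14: window = (5, 1)
n=15: window = (1, 1)
n=16: window = (1, 10)
n=17: window = (10, 2)
n=18: window = (2, 2)
n=19: window = (2, 9)
n=20: window = (9, 4)
n=21: window = (4, 4)
n=22: window = (4, 7)
n=23: window = (7, 8)
n=24: window = (8, 8)
n=25: window = (8, 3)
n=26: window = (3, 5)
n=27: window = (5, 5)
n=28: window = (5, 6)
n=29: window = (6, 10)
n=30: window = (10, 10)
window at n=30 equals window at n=0 → period = 30

30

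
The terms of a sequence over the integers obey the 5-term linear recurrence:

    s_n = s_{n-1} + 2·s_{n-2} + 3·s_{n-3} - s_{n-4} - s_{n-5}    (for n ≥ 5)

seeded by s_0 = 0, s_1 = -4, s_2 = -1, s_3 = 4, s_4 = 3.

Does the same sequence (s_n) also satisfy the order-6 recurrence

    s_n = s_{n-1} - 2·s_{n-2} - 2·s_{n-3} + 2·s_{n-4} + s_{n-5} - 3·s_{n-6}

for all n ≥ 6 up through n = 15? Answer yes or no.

Terms s_0..s_15: 0, -4, -1, 4, 3, 12, 35, 65, 164, 384, 860, 2020, 4663, 10735, 24877, 57456
n=6: candidate gives -8, actual s_6 = 35 ✗

no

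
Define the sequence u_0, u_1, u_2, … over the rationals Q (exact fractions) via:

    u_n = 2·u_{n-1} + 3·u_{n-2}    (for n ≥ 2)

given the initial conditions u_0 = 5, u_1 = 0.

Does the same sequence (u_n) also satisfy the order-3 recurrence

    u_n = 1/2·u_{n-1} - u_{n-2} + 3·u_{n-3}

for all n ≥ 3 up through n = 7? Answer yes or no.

Terms u_0..u_7: 5, 0, 15, 30, 105, 300, 915, 2730
n=3: candidate gives 45/2, actual u_3 = 30 ✗

no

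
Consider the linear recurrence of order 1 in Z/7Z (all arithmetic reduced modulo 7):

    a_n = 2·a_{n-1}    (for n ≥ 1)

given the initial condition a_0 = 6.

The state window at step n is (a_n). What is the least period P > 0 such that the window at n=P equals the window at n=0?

n=0: window = (6)
n=1: window = (5)
n=2: window = (3)
n=3: window = (6)
window at n=3 equals window at n=0 → period = 3

3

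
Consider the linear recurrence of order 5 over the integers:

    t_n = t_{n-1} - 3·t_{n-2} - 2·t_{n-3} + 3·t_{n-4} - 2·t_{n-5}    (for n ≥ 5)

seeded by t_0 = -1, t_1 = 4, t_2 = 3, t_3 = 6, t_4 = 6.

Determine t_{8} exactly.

t_5 = 1·6 + -3·6 + -2·3 + 3·4 + -2·-1 = -4
t_6 = 1·-4 + -3·6 + -2·6 + 3·3 + -2·4 = -33
t_7 = 1·-33 + -3·-4 + -2·6 + 3·6 + -2·3 = -21
t_8 = 1·-21 + -3·-33 + -2·-4 + 3·6 + -2·6 = 92

92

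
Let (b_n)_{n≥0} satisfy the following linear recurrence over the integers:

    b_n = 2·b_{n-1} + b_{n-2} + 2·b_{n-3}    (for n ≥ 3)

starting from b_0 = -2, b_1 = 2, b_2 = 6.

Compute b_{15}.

b_3 = 2·6 + 1·2 + 2·-2 = 10
b_4 = 2·10 + 1·6 + 2·2 = 30
b_5 = 2·30 + 1·10 + 2·6 = 82
b_6 = 2·82 + 1·30 + 2·10 = 214
b_7 = 2·214 + 1·82 + 2·30 = 570
b_8 = 2·570 + 1·214 + 2·82 = 1518
b_9 = 2·1518 + 1·570 + 2·214 = 4034
b_10 = 2·4034 + 1·1518 + 2·570 = 10726
b_11 = 2·10726 + 1·4034 + 2·1518 = 28522
b_12 = 2·28522 + 1·10726 + 2·4034 = 75838
b_13 = 2·75838 + 1·28522 + 2·10726 = 201650
b_14 = 2·201650 + 1·75838 + 2·28522 = 536182
b_15 = 2·536182 + 1·201650 + 2·75838 = 1425690

1425690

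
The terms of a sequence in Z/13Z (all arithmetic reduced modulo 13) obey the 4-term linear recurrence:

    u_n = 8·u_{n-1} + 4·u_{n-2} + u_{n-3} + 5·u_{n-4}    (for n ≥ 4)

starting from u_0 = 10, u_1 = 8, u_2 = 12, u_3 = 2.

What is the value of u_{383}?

u_4 = 8·2 + 4·12 + 1·8 + 5·10 = 5
u_5 = 8·5 + 4·2 + 1·12 + 5·8 = 9
u_6 = 8·9 + 4·5 + 1·2 + 5·12 = 11
u_7 = 8·11 + 4·9 + 1·5 + 5·2 = 9
u_8 = 8·9 + 4·11 + 1·9 + 5·5 = 7
u_9 = 8·7 + 4·9 + 1·11 + 5·9 = 5
Continuing the recurrence:
  u_10 = 2;  u_11 = 10;  u_12 = 11;  u_13 = 12;  u_14 = 4;  u_15 = 11
  u_16 = 2;  u_17 = 7;  u_18 = 4;  u_19 = 0;  u_20 = 7;  u_21 = 4
  u_22 = 2;  u_23 = 0;  u_24 = 8;  u_25 = 8;  u_26 = 2;  u_27 = 4
  u_28 = 10;  u_29 = 8;  u_30 = 1;  u_31 = 5;  u_32 = 11;  u_33 = 6
  u_34 = 11;  u_35 = 5;  u_36 = 2;  u_37 = 12;  u_38 = 8;  u_39 = 9
  u_40 = 9;  u_41 = 7;  u_42 = 11;  u_43 = 1;  u_44 = 0;  u_45 = 11
  u_46 = 1;  u_47 = 5;  u_48 = 3;  u_49 = 9;  u_50 = 3;  u_51 = 10
  u_52 = 12;  u_53 = 2;  u_54 = 11;  u_55 = 2;  u_56 = 5;  u_57 = 4
  u_58 = 5;  u_59 = 6;  u_60 = 6;  u_61 = 6;  u_62 = 12;  u_63 = 0
  u_64 = 6;  u_65 = 12;  u_66 = 11;  u_67 = 12;  u_68 = 0;  u_69 = 2
  u_70 = 5;  u_71 = 4;  u_72 = 2;  u_73 = 8;  u_74 = 10;  u_75 = 4
  u_76 = 12;  u_77 = 6;  u_78 = 7;  u_79 = 8;  u_80 = 2;  u_81 = 7
  u_82 = 3;  u_83 = 3;  u_84 = 1;  u_85 = 6;  u_86 = 5;  u_87 = 2
  u_88 = 8;  u_89 = 3;  u_90 = 5;  u_91 = 5;  u_92 = 12;  u_93 = 6
  u_94 = 9;  u_95 = 3;  u_96 = 9;  u_97 = 6;  u_98 = 2;  u_99 = 12
  u_100 = 12;  u_101 = 7;  u_102 = 9;  u_103 = 3;  u_104 = 10;  u_105 = 6
  u_106 = 6;  u_107 = 6;  u_108 = 11;  u_109 = 5;  u_110 = 3;  u_111 = 7
  u_112 = 11;  u_113 = 1;  u_114 = 9;  u_115 = 5;  u_116 = 2;  u_117 = 11
  u_118 = 3;  u_119 = 4;  u_120 = 0;  u_121 = 9;  u_122 = 0;  u_123 = 4
  u_124 = 2;  u_125 = 12;  u_126 = 4;  u_127 = 11;  u_128 = 9;  u_129 = 11
  u_130 = 12;  u_131 = 9;  u_132 = 7;  u_133 = 3;  u_134 = 4;  u_135 = 5
  u_136 = 3;  u_137 = 11;  u_138 = 8;  u_139 = 6;  u_140 = 2;  u_141 = 12
  u_142 = 7;  u_143 = 6;  u_144 = 7;  u_145 = 4;  u_146 = 10;  u_147 = 3
  u_148 = 12;  u_149 = 8;  u_150 = 9;  u_151 = 1;  u_152 = 8;  u_153 = 0
  u_154 = 0;  u_155 = 0;  u_156 = 1;  u_157 = 8;  u_158 = 3;  u_159 = 5
  u_160 = 0;  u_161 = 11;  u_162 = 4;  u_163 = 10;  u_164 = 3;  u_165 = 6
  u_166 = 12;  u_167 = 4;  u_168 = 10;  u_169 = 8;  u_170 = 12;  u_171 = 2
  u_172 = 5;  u_173 = 9;  u_174 = 11;  u_175 = 9;  u_176 = 7;  u_177 = 5
  u_178 = 2;  u_179 = 10;  u_180 = 11;  u_181 = 12;  u_182 = 4;  u_183 = 11
  u_184 = 2;  u_185 = 7;  u_186 = 4;  u_187 = 0;  u_188 = 7;  u_189 = 4
  u_190 = 2;  u_191 = 0;  u_192 = 8;  u_193 = 8;  u_194 = 2;  u_195 = 4
  u_196 = 10;  u_197 = 8;  u_198 = 1;  u_199 = 5;  u_200 = 11;  u_201 = 6
  u_202 = 11;  u_203 = 5;  u_204 = 2;  u_205 = 12;  u_206 = 8;  u_207 = 9
  u_208 = 9;  u_209 = 7;  u_210 = 11;  u_211 = 1;  u_212 = 0;  u_213 = 11
  u_214 = 1;  u_215 = 5;  u_216 = 3;  u_217 = 9;  u_218 = 3;  u_219 = 10
  u_220 = 12;  u_221 = 2;  u_222 = 11;  u_223 = 2;  u_224 = 5;  u_225 = 4
  u_226 = 5;  u_227 = 6;  u_228 = 6;  u_229 = 6;  u_230 = 12;  u_231 = 0
  u_232 = 6;  u_233 = 12;  u_234 = 11;  u_235 = 12;  u_236 = 0;  u_237 = 2
  u_238 = 5;  u_239 = 4;  u_240 = 2;  u_241 = 8;  u_242 = 10;  u_243 = 4
  u_244 = 12;  u_245 = 6;  u_246 = 7;  u_247 = 8;  u_248 = 2;  u_249 = 7
  u_250 = 3;  u_251 = 3;  u_252 = 1;  u_253 = 6;  u_254 = 5;  u_255 = 2
  u_256 = 8;  u_257 = 3;  u_258 = 5;  u_259 = 5;  u_260 = 12;  u_261 = 6
  u_262 = 9;  u_263 = 3;  u_264 = 9;  u_265 = 6;  u_266 = 2;  u_267 = 12
  u_268 = 12;  u_269 = 7;  u_270 = 9;  u_271 = 3;  u_272 = 10;  u_273 = 6
  u_274 = 6;  u_275 = 6;  u_276 = 11;  u_277 = 5;  u_278 = 3;  u_279 = 7
  u_280 = 11;  u_281 = 1;  u_282 = 9;  u_283 = 5;  u_284 = 2;  u_285 = 11
  u_286 = 3;  u_287 = 4;  u_288 = 0;  u_289 = 9;  u_290 = 0;  u_291 = 4
  u_292 = 2;  u_293 = 12;  u_294 = 4;  u_295 = 11;  u_296 = 9;  u_297 = 11
  u_298 = 12;  u_299 = 9;  u_300 = 7;  u_301 = 3;  u_302 = 4;  u_303 = 5
  u_304 = 3;  u_305 = 11;  u_306 = 8;  u_307 = 6;  u_308 = 2;  u_309 = 12
  u_310 = 7;  u_311 = 6;  u_312 = 7;  u_313 = 4;  u_314 = 10;  u_315 = 3
  u_316 = 12;  u_317 = 8;  u_318 = 9;  u_319 = 1;  u_320 = 8;  u_321 = 0
  u_322 = 0;  u_323 = 0;  u_324 = 1;  u_325 = 8;  u_326 = 3;  u_327 = 5
  u_328 = 0;  u_329 = 11;  u_330 = 4;  u_331 = 10;  u_332 = 3;  u_333 = 6
  u_334 = 12;  u_335 = 4;  u_336 = 10;  u_337 = 8;  u_338 = 12;  u_339 = 2
  u_340 = 5;  u_341 = 9;  u_342 = 11;  u_343 = 9;  u_344 = 7;  u_345 = 5
  u_346 = 2;  u_347 = 10;  u_348 = 11;  u_349 = 12;  u_350 = 4;  u_351 = 11
  u_352 = 2;  u_353 = 7;  u_354 = 4;  u_355 = 0;  u_356 = 7;  u_357 = 4
  u_358 = 2;  u_359 = 0;  u_360 = 8;  u_361 = 8;  u_362 = 2;  u_363 = 4
  u_364 = 10;  u_365 = 8;  u_366 = 1;  u_367 = 5;  u_368 = 11;  u_369 = 6
  u_370 = 11;  u_371 = 5;  u_372 = 2;  u_373 = 12;  u_374 = 8;  u_375 = 9
  u_376 = 9;  u_377 = 7;  u_378 = 11;  u_379 = 1;  u_380 = 0;  u_381 = 11
u_382 = 8·11 + 4·0 + 1·1 + 5·11 = 1
u_383 = 8·1 + 4·11 + 1·0 + 5·1 = 5

5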